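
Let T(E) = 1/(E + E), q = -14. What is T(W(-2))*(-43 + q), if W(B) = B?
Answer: 57/4 ≈ 14.250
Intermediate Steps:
T(E) = 1/(2*E)
T(W(-2))*(-43 + q) = ((½)/(-2))*(-43 - 14) = ((½)*(-½))*(-57) = -¼*(-57) = 57/4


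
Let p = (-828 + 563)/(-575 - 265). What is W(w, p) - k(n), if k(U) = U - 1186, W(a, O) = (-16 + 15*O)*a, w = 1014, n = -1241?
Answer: -251961/28 ≈ -8998.6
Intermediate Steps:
p = 53/168 (p = -265/(-840) = -265*(-1/840) = 53/168 ≈ 0.31548)
W(a, O) = a*(-16 + 15*O)
k(U) = -1186 + U
W(w, p) - k(n) = 1014*(-16 + 15*(53/168)) - (-1186 - 1241) = 1014*(-16 + 265/56) - 1*(-2427) = 1014*(-631/56) + 2427 = -319917/28 + 2427 = -251961/28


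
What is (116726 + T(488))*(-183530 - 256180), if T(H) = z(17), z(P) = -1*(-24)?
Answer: -51336142500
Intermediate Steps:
z(P) = 24
T(H) = 24
(116726 + T(488))*(-183530 - 256180) = (116726 + 24)*(-183530 - 256180) = 116750*(-439710) = -51336142500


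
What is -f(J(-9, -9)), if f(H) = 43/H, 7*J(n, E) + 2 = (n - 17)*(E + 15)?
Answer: 301/158 ≈ 1.9051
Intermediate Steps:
J(n, E) = -2/7 + (-17 + n)*(15 + E)/7 (J(n, E) = -2/7 + ((n - 17)*(E + 15))/7 = -2/7 + ((-17 + n)*(15 + E))/7 = -2/7 + (-17 + n)*(15 + E)/7)
-f(J(-9, -9)) = -43/(-257/7 - 17/7*(-9) + (15/7)*(-9) + (⅐)*(-9)*(-9)) = -43/(-257/7 + 153/7 - 135/7 + 81/7) = -43/(-158/7) = -43*(-7)/158 = -1*(-301/158) = 301/158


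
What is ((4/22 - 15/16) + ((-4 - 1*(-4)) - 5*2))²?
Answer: 3583449/30976 ≈ 115.68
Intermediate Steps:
((4/22 - 15/16) + ((-4 - 1*(-4)) - 5*2))² = ((4*(1/22) - 15*1/16) + ((-4 + 4) - 10))² = ((2/11 - 15/16) + (0 - 10))² = (-133/176 - 10)² = (-1893/176)² = 3583449/30976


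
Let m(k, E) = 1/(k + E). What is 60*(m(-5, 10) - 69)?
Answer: -4128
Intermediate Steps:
m(k, E) = 1/(E + k)
60*(m(-5, 10) - 69) = 60*(1/(10 - 5) - 69) = 60*(1/5 - 69) = 60*(-344/5) = -4128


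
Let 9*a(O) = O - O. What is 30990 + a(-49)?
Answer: 30990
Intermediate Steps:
a(O) = 0 (a(O) = (O - O)/9 = (1/9)*0 = 0)
30990 + a(-49) = 30990 + 0 = 30990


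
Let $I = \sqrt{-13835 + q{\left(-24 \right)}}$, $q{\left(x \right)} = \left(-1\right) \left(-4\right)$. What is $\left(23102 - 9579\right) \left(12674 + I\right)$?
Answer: $171390502 + 13523 i \sqrt{13831} \approx 1.7139 \cdot 10^{8} + 1.5904 \cdot 10^{6} i$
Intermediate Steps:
$q{\left(x \right)} = 4$
$I = i \sqrt{13831}$ ($I = \sqrt{-13835 + 4} = \sqrt{-13831} = i \sqrt{13831} \approx 117.61 i$)
$\left(23102 - 9579\right) \left(12674 + I\right) = \left(23102 - 9579\right) \left(12674 + i \sqrt{13831}\right) = 13523 \left(12674 + i \sqrt{13831}\right) = 171390502 + 13523 i \sqrt{13831}$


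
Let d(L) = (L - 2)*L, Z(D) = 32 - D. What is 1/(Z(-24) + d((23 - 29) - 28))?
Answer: 1/1280 ≈ 0.00078125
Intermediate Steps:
d(L) = L*(-2 + L) (d(L) = (-2 + L)*L = L*(-2 + L))
1/(Z(-24) + d((23 - 29) - 28)) = 1/((32 - 1*(-24)) + ((23 - 29) - 28)*(-2 + ((23 - 29) - 28))) = 1/((32 + 24) + (-6 - 28)*(-2 + (-6 - 28))) = 1/(56 - 34*(-2 - 34)) = 1/(56 - 34*(-36)) = 1/(56 + 1224) = 1/1280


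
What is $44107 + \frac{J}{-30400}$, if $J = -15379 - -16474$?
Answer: $\frac{268170341}{6080} \approx 44107.0$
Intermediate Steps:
$J = 1095$ ($J = -15379 + 16474 = 1095$)
$44107 + \frac{J}{-30400} = 44107 + \frac{1095}{-30400} = 44107 + 1095 \left(- \frac{1}{30400}\right) = 44107 - \frac{219}{6080} = \frac{268170341}{6080}$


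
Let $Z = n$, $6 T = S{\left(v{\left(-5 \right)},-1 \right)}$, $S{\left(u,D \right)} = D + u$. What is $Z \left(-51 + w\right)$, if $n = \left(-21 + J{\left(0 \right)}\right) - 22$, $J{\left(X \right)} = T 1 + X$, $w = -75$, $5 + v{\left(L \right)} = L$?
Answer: $5649$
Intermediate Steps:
$v{\left(L \right)} = -5 + L$
$T = - \frac{11}{6}$ ($T = \frac{-1 - 10}{6} = \frac{1}{6} \left(-11\right) = - \frac{11}{6} \approx -1.8333$)
$J{\left(X \right)} = - \frac{11}{6} + X$ ($J{\left(X \right)} = \left(- \frac{11}{6}\right) 1 + X = - \frac{11}{6} + X$)
$n = - \frac{269}{6}$ ($n = \left(-21 + \left(- \frac{11}{6} + 0\right)\right) - 22 = \left(-21 - \frac{11}{6}\right) - 22 = - \frac{137}{6} - 22 = - \frac{269}{6} \approx -44.833$)
$Z = - \frac{269}{6} \approx -44.833$
$Z \left(-51 + w\right) = - \frac{269 \left(-51 - 75\right)}{6} = \left(- \frac{269}{6}\right) \left(-126\right) = 5649$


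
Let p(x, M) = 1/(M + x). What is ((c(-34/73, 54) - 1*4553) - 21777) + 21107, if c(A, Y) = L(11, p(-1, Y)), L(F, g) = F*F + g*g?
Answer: -14331517/2809 ≈ -5102.0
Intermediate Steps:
L(F, g) = F**2 + g**2
c(A, Y) = 121 + (-1 + Y)**(-2) (c(A, Y) = 11**2 + (1/(Y - 1))**2 = 121 + (1/(-1 + Y))**2 = 121 + (-1 + Y)**(-2))
((c(-34/73, 54) - 1*4553) - 21777) + 21107 = (((121 + (-1 + 54)**(-2)) - 1*4553) - 21777) + 21107 = (((121 + 53**(-2)) - 4553) - 21777) + 21107 = (((121 + 1/2809) - 4553) - 21777) + 21107 = ((339890/2809 - 4553) - 21777) + 21107 = (-12449487/2809 - 21777) + 21107 = -73621080/2809 + 21107 = -14331517/2809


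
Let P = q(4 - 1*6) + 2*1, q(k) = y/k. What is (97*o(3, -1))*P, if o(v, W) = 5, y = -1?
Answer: 2425/2 ≈ 1212.5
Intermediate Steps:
q(k) = -1/k
P = 5/2 (P = -1/(4 - 1*6) + 2*1 = -1/(4 - 6) + 2 = -1/(-2) + 2 = -1*(-½) + 2 = ½ + 2 = 5/2 ≈ 2.5000)
(97*o(3, -1))*P = (97*5)*(5/2) = 485*(5/2) = 2425/2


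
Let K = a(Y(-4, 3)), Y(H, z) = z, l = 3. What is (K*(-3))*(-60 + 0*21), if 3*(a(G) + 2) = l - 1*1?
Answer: -240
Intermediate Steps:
a(G) = -4/3 (a(G) = -2 + (3 - 1*1)/3 = -2 + (3 - 1)/3 = -2 + (⅓)*2 = -2 + ⅔ = -4/3)
K = -4/3 ≈ -1.3333
(K*(-3))*(-60 + 0*21) = (-4/3*(-3))*(-60 + 0*21) = 4*(-60 + 0) = 4*(-60) = -240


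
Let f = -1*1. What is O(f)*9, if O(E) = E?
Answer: -9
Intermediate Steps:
f = -1
O(f)*9 = -1*9 = -9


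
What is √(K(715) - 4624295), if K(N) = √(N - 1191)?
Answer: √(-4624295 + 2*I*√119) ≈ 0.005 + 2150.4*I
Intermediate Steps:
K(N) = √(-1191 + N)
√(K(715) - 4624295) = √(√(-1191 + 715) - 4624295) = √(√(-476) - 4624295) = √(2*I*√119 - 4624295) = √(-4624295 + 2*I*√119)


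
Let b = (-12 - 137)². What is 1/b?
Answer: 1/22201 ≈ 4.5043e-5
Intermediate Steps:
b = 22201 (b = (-149)² = 22201)
1/b = 1/22201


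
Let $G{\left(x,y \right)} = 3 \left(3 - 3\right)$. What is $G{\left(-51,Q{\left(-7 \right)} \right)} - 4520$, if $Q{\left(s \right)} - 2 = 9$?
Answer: $-4520$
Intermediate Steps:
$Q{\left(s \right)} = 11$ ($Q{\left(s \right)} = 2 + 9 = 11$)
$G{\left(x,y \right)} = 0$ ($G{\left(x,y \right)} = 3 \cdot 0 = 0$)
$G{\left(-51,Q{\left(-7 \right)} \right)} - 4520 = 0 - 4520 = -4520$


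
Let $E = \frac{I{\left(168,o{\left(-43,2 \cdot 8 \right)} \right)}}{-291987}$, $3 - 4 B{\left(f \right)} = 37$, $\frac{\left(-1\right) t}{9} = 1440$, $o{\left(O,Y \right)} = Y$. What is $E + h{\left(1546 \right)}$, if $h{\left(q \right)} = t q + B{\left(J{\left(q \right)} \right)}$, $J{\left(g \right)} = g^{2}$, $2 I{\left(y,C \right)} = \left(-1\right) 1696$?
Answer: $- \frac{11700601461923}{583974} \approx -2.0036 \cdot 10^{7}$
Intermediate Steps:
$t = -12960$ ($t = \left(-9\right) 1440 = -12960$)
$I{\left(y,C \right)} = -848$ ($I{\left(y,C \right)} = \frac{\left(-1\right) 1696}{2} = \frac{1}{2} \left(-1696\right) = -848$)
$B{\left(f \right)} = - \frac{17}{2}$ ($B{\left(f \right)} = \frac{3}{4} - \frac{37}{4} = - \frac{17}{2}$)
$h{\left(q \right)} = - \frac{17}{2} - 12960 q$ ($h{\left(q \right)} = - 12960 q - \frac{17}{2} = - \frac{17}{2} - 12960 q$)
$E = \frac{848}{291987}$ ($E = - \frac{848}{-291987} = \left(-848\right) \left(- \frac{1}{291987}\right) = \frac{848}{291987} \approx 0.0029042$)
$E + h{\left(1546 \right)} = \frac{848}{291987} - \frac{40072337}{2} = - \frac{11700601461923}{583974}$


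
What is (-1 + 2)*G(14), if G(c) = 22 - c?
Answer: 8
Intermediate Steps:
(-1 + 2)*G(14) = (-1 + 2)*(22 - 1*14) = 1*(22 - 14) = 1*8 = 8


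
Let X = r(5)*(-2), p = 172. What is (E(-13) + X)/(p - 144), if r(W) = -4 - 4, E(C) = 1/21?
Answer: 337/588 ≈ 0.57313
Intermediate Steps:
E(C) = 1/21
r(W) = -8
X = 16 (X = -8*(-2) = 16)
(E(-13) + X)/(p - 144) = (1/21 + 16)/(172 - 144) = (337/21)/28 = (337/21)*(1/28) = 337/588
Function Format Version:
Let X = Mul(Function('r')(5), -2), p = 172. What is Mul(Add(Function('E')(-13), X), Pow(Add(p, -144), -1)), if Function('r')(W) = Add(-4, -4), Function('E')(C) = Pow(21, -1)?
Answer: Rational(337, 588) ≈ 0.57313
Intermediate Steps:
Function('E')(C) = Rational(1, 21)
Function('r')(W) = -8
X = 16 (X = Mul(-8, -2) = 16)
Mul(Add(Function('E')(-13), X), Pow(Add(p, -144), -1)) = Mul(Add(Rational(1, 21), 16), Pow(Add(172, -144), -1)) = Mul(Rational(337, 21), Pow(28, -1)) = Mul(Rational(337, 21), Rational(1, 28)) = Rational(337, 588)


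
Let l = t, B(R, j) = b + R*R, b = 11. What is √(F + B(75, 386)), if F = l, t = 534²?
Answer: 2*√72698 ≈ 539.25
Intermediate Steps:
t = 285156
B(R, j) = 11 + R² (B(R, j) = 11 + R*R = 11 + R²)
l = 285156
F = 285156
√(F + B(75, 386)) = √(285156 + (11 + 75²)) = √(285156 + (11 + 5625)) = √(285156 + 5636) = √290792 = 2*√72698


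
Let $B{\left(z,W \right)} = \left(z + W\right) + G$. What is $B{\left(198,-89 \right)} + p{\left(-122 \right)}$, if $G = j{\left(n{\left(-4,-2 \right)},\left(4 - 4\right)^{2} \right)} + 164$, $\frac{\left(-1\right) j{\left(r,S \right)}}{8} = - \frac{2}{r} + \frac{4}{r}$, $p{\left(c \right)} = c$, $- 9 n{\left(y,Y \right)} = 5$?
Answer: $\frac{899}{5} \approx 179.8$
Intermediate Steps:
$n{\left(y,Y \right)} = - \frac{5}{9}$ ($n{\left(y,Y \right)} = \left(- \frac{1}{9}\right) 5 = - \frac{5}{9}$)
$j{\left(r,S \right)} = - \frac{16}{r}$ ($j{\left(r,S \right)} = - 8 \left(- \frac{2}{r} + \frac{4}{r}\right) = - 8 \frac{2}{r} = - \frac{16}{r}$)
$G = \frac{964}{5}$ ($G = - \frac{16}{- \frac{5}{9}} + 164 = \left(-16\right) \left(- \frac{9}{5}\right) + 164 = \frac{144}{5} + 164 = \frac{964}{5} \approx 192.8$)
$B{\left(z,W \right)} = \frac{964}{5} + W + z$ ($B{\left(z,W \right)} = \left(z + W\right) + \frac{964}{5} = \left(W + z\right) + \frac{964}{5} = \frac{964}{5} + W + z$)
$B{\left(198,-89 \right)} + p{\left(-122 \right)} = \left(\frac{964}{5} - 89 + 198\right) - 122 = \frac{1509}{5} - 122 = \frac{899}{5}$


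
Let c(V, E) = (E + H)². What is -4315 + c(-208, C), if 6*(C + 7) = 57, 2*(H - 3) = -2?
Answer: -17179/4 ≈ -4294.8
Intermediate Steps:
H = 2 (H = 3 + (½)*(-2) = 3 - 1 = 2)
C = 5/2 (C = -7 + (⅙)*57 = -7 + 19/2 = 5/2 ≈ 2.5000)
c(V, E) = (2 + E)² (c(V, E) = (E + 2)² = (2 + E)²)
-4315 + c(-208, C) = -4315 + (2 + 5/2)² = -4315 + (9/2)² = -4315 + 81/4 = -17179/4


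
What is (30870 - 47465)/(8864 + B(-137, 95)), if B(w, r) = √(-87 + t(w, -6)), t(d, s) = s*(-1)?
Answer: -147098080/78570577 + 149355*I/78570577 ≈ -1.8722 + 0.0019009*I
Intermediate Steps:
t(d, s) = -s
B(w, r) = 9*I (B(w, r) = √(-87 - 1*(-6)) = √(-87 + 6) = √(-81) = 9*I)
(30870 - 47465)/(8864 + B(-137, 95)) = (30870 - 47465)/(8864 + 9*I) = -16595*(8864 - 9*I)/78570577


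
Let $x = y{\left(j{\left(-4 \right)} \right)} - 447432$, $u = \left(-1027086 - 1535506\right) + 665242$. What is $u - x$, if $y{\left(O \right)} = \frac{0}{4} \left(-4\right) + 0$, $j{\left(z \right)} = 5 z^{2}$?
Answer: $-1449918$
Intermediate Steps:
$y{\left(O \right)} = 0$ ($y{\left(O \right)} = 0 \cdot \frac{1}{4} \left(-4\right) + 0 = 0 \left(-4\right) + 0 = 0 + 0 = 0$)
$u = -1897350$ ($u = -2562592 + 665242 = -1897350$)
$x = -447432$ ($x = 0 - 447432 = -447432$)
$u - x = -1897350 - -447432 = -1897350 + 447432 = -1449918$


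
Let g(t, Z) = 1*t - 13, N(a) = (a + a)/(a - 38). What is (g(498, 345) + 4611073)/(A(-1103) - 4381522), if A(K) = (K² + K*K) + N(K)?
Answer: -2630893839/1111506329 ≈ -2.3670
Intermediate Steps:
N(a) = 2*a/(-38 + a) (N(a) = (2*a)/(-38 + a) = 2*a/(-38 + a))
g(t, Z) = -13 + t (g(t, Z) = t - 13 = -13 + t)
A(K) = 2*K² + 2*K/(-38 + K) (A(K) = (K² + K*K) + 2*K/(-38 + K) = (K² + K²) + 2*K/(-38 + K) = 2*K² + 2*K/(-38 + K))
(g(498, 345) + 4611073)/(A(-1103) - 4381522) = ((-13 + 498) + 4611073)/(2*(-1103)*(1 - 1103*(-38 - 1103))/(-38 - 1103) - 4381522) = (485 + 4611073)/(2*(-1103)*(1 - 1103*(-1141))/(-1141) - 4381522) = 4611558/(2*(-1103)*(-1/1141)*(1 + 1258523) - 4381522) = 4611558/(2*(-1103)*(-1/1141)*1258524 - 4381522) = 4611558/(2776303944/1141 - 4381522) = 4611558/(-2223012658/1141) = 4611558*(-1141/2223012658) = -2630893839/1111506329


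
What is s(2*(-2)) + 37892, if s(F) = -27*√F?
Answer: 37892 - 54*I ≈ 37892.0 - 54.0*I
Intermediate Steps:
s(2*(-2)) + 37892 = -27*2*I + 37892 = -54*I + 37892 = 37892 - 54*I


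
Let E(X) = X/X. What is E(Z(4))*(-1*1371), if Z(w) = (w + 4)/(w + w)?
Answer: -1371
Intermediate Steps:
Z(w) = (4 + w)/(2*w) (Z(w) = (4 + w)/((2*w)) = (4 + w)*(1/(2*w)) = (4 + w)/(2*w))
E(X) = 1
E(Z(4))*(-1*1371) = 1*(-1*1371) = 1*(-1371) = -1371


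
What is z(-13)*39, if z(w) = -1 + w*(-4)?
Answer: 1989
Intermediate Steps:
z(w) = -1 - 4*w
z(-13)*39 = (-1 - 4*(-13))*39 = (-1 + 52)*39 = 51*39 = 1989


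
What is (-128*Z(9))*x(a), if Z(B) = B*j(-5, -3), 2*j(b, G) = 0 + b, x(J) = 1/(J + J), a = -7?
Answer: -1440/7 ≈ -205.71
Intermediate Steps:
x(J) = 1/(2*J)
j(b, G) = b/2 (j(b, G) = (0 + b)/2 = b/2)
Z(B) = -5*B/2 (Z(B) = B*((1/2)*(-5)) = B*(-5/2) = -5*B/2)
(-128*Z(9))*x(a) = (-(-320)*9)*((1/2)/(-7)) = (-128*(-45/2))*((1/2)*(-1/7)) = 2880*(-1/14) = -1440/7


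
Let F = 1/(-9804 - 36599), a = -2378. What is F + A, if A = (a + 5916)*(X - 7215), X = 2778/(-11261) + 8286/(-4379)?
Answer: -2014757853938042849/78904171633 ≈ -2.5534e+7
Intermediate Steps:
X = -105473508/49311919 (X = 2778*(-1/11261) + 8286*(-1/4379) = -2778/11261 - 8286/4379 = -105473508/49311919 ≈ -2.1389)
F = -1/46403 (F = 1/(-46403) = -1/46403 ≈ -2.1550e-5)
A = -43418698229346/1700411 (A = (-2378 + 5916)*(-105473508/49311919 - 7215) = 3538*(-355890969093/49311919) = -43418698229346/1700411 ≈ -2.5534e+7)
F + A = -1/46403 - 43418698229346/1700411 = -2014757853938042849/78904171633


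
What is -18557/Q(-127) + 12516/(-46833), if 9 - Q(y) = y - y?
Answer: -289730875/140499 ≈ -2062.2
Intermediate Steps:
Q(y) = 9 (Q(y) = 9 - (y - y) = 9 - 1*0 = 9 + 0 = 9)
-18557/Q(-127) + 12516/(-46833) = -18557/9 + 12516/(-46833) = -18557*⅑ + 12516*(-1/46833) = -18557/9 - 4172/15611 = -289730875/140499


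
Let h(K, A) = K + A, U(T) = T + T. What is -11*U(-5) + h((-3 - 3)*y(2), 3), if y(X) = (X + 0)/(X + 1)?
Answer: 109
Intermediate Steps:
y(X) = X/(1 + X)
U(T) = 2*T
h(K, A) = A + K
-11*U(-5) + h((-3 - 3)*y(2), 3) = -22*(-5) + (3 + (-3 - 3)*(2/(1 + 2))) = -11*(-10) + (3 - 12/3) = 110 + (3 - 12/3) = 110 + (3 - 6*⅔) = 110 + (3 - 4) = 110 - 1 = 109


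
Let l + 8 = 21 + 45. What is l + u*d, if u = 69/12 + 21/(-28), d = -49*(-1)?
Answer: 303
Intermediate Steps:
l = 58 (l = -8 + (21 + 45) = -8 + 66 = 58)
d = 49
u = 5 (u = 69*(1/12) + 21*(-1/28) = 23/4 - ¾ = 5)
l + u*d = 58 + 5*49 = 58 + 245 = 303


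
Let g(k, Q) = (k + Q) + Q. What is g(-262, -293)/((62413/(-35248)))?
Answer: 29890304/62413 ≈ 478.91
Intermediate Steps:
g(k, Q) = k + 2*Q (g(k, Q) = (Q + k) + Q = k + 2*Q)
g(-262, -293)/((62413/(-35248))) = (-262 + 2*(-293))/((62413/(-35248))) = (-262 - 586)/((62413*(-1/35248))) = -848/(-62413/35248) = -848*(-35248/62413) = 29890304/62413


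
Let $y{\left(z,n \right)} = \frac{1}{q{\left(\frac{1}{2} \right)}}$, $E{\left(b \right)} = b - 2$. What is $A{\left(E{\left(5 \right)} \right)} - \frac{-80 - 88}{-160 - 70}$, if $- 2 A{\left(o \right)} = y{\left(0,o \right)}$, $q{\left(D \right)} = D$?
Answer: $- \frac{199}{115} \approx -1.7304$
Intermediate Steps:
$E{\left(b \right)} = -2 + b$ ($E{\left(b \right)} = b - 2 = -2 + b$)
$y{\left(z,n \right)} = 2$ ($y{\left(z,n \right)} = \frac{1}{\frac{1}{2}} = 2$)
$A{\left(o \right)} = -1$ ($A{\left(o \right)} = \left(- \frac{1}{2}\right) 2 = -1$)
$A{\left(E{\left(5 \right)} \right)} - \frac{-80 - 88}{-160 - 70} = -1 - \frac{-80 - 88}{-160 - 70} = -1 - - \frac{168}{-230} = -1 - \left(-168\right) \left(- \frac{1}{230}\right) = -1 - \frac{84}{115} = - \frac{199}{115}$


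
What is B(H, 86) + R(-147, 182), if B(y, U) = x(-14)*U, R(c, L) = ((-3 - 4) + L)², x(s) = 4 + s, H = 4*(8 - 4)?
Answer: 29765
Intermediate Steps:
H = 16 (H = 4*4 = 16)
R(c, L) = (-7 + L)²
B(y, U) = -10*U (B(y, U) = (4 - 14)*U = -10*U)
B(H, 86) + R(-147, 182) = -10*86 + (-7 + 182)² = -860 + 175² = -860 + 30625 = 29765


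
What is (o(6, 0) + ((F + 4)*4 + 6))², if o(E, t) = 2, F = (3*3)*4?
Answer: 28224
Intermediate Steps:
F = 36 (F = 9*4 = 36)
(o(6, 0) + ((F + 4)*4 + 6))² = (2 + ((36 + 4)*4 + 6))² = (2 + (40*4 + 6))² = (2 + (160 + 6))² = (2 + 166)² = 168² = 28224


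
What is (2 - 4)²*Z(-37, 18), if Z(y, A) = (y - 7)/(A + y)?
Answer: 176/19 ≈ 9.2632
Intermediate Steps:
Z(y, A) = (-7 + y)/(A + y)
(2 - 4)²*Z(-37, 18) = (2 - 4)²*((-7 - 37)/(18 - 37)) = (-2)²*(-44/(-19)) = 4*(-1/19*(-44)) = 4*(44/19) = 176/19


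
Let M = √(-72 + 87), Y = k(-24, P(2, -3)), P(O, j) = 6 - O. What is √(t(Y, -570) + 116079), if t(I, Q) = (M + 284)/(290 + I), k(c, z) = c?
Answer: √(8213361268 + 266*√15)/266 ≈ 340.71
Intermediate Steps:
Y = -24
M = √15 ≈ 3.8730
t(I, Q) = (284 + √15)/(290 + I) (t(I, Q) = (√15 + 284)/(290 + I) = (284 + √15)/(290 + I))
√(t(Y, -570) + 116079) = √((284 + √15)/(290 - 24) + 116079) = √((284 + √15)/266 + 116079) = √((142/133 + √15/266) + 116079) = √(15438649/133 + √15/266)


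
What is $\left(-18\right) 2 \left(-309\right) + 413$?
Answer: $11537$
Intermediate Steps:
$\left(-18\right) 2 \left(-309\right) + 413 = \left(-36\right) \left(-309\right) + 413 = 11124 + 413 = 11537$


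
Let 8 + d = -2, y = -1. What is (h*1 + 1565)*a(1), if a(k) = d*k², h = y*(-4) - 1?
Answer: -15680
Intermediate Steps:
d = -10 (d = -8 - 2 = -10)
h = 3 (h = -1*(-4) - 1 = 4 - 1 = 3)
a(k) = -10*k²
(h*1 + 1565)*a(1) = (3*1 + 1565)*(-10*1²) = (3 + 1565)*(-10*1) = 1568*(-10) = -15680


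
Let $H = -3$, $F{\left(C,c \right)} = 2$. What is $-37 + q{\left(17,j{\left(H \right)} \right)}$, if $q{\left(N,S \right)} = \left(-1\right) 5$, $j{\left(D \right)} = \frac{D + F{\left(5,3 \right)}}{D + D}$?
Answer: $-42$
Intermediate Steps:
$j{\left(D \right)} = \frac{2 + D}{2 D}$ ($j{\left(D \right)} = \frac{D + 2}{D + D} = \frac{2 + D}{2 D}$)
$q{\left(N,S \right)} = -5$
$-37 + q{\left(17,j{\left(H \right)} \right)} = -37 - 5 = -42$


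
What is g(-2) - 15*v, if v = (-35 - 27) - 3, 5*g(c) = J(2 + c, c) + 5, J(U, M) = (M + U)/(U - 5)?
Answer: 24402/25 ≈ 976.08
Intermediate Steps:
J(U, M) = (M + U)/(-5 + U)
g(c) = 1 + (2 + 2*c)/(5*(-3 + c)) (g(c) = ((c + (2 + c))/(-5 + (2 + c)) + 5)/5 = ((2 + 2*c)/(-3 + c) + 5)/5 = (5 + (2 + 2*c)/(-3 + c))/5 = 1 + (2 + 2*c)/(5*(-3 + c)))
v = -65 (v = -62 - 3 = -65)
g(-2) - 15*v = (-13 + 7*(-2))/(5*(-3 - 2)) - 15*(-65) = (⅕)*(-13 - 14)/(-5) + 975 = (⅕)*(-⅕)*(-27) + 975 = 27/25 + 975 = 24402/25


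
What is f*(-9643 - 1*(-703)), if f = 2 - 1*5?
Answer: 26820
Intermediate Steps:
f = -3 (f = 2 - 5 = -3)
f*(-9643 - 1*(-703)) = -3*(-9643 - 1*(-703)) = -3*(-9643 + 703) = -3*(-8940) = 26820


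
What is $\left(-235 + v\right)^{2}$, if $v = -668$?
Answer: $815409$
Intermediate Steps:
$\left(-235 + v\right)^{2} = \left(-235 - 668\right)^{2} = \left(-903\right)^{2} = 815409$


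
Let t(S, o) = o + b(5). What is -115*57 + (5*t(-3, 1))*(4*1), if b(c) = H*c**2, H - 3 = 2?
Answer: -4035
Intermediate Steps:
H = 5 (H = 3 + 2 = 5)
b(c) = 5*c**2
t(S, o) = 125 + o (t(S, o) = o + 5*5**2 = o + 5*25 = o + 125 = 125 + o)
-115*57 + (5*t(-3, 1))*(4*1) = -115*57 + (5*(125 + 1))*(4*1) = -6555 + (5*126)*4 = -6555 + 630*4 = -6555 + 2520 = -4035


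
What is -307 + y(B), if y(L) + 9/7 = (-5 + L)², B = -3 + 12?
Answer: -2046/7 ≈ -292.29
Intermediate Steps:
B = 9
y(L) = -9/7 + (-5 + L)²
-307 + y(B) = -307 + (-9/7 + (-5 + 9)²) = -307 + (-9/7 + 4²) = -307 + (-9/7 + 16) = -307 + 103/7 = -2046/7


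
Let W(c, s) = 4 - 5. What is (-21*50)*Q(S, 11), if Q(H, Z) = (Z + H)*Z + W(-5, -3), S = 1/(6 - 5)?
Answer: -137550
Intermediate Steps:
W(c, s) = -1
S = 1 (S = 1/1 = 1)
Q(H, Z) = -1 + Z*(H + Z) (Q(H, Z) = (Z + H)*Z - 1 = (H + Z)*Z - 1 = Z*(H + Z) - 1 = -1 + Z*(H + Z))
(-21*50)*Q(S, 11) = (-21*50)*(-1 + 11² + 1*11) = -1050*(-1 + 121 + 11) = -1050*131 = -137550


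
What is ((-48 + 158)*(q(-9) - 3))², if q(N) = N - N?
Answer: 108900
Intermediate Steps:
q(N) = 0
((-48 + 158)*(q(-9) - 3))² = ((-48 + 158)*(0 - 3))² = (110*(-3))² = (-330)² = 108900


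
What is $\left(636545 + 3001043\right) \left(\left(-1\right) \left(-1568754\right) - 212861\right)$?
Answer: $4932180106084$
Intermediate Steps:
$\left(636545 + 3001043\right) \left(\left(-1\right) \left(-1568754\right) - 212861\right) = 3637588 \left(1568754 - 212861\right) = 3637588 \cdot 1355893 = 4932180106084$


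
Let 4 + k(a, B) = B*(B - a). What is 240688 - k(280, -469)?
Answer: -110589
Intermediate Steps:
k(a, B) = -4 + B*(B - a)
240688 - k(280, -469) = 240688 - (-4 + (-469)**2 - 1*(-469)*280) = 240688 - (-4 + 219961 + 131320) = 240688 - 1*351277 = 240688 - 351277 = -110589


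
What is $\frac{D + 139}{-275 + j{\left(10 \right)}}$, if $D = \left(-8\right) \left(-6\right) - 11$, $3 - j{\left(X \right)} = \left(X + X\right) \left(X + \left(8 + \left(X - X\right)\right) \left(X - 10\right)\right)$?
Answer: $- \frac{22}{59} \approx -0.37288$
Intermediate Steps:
$j{\left(X \right)} = 3 - 2 X \left(-80 + 9 X\right)$ ($j{\left(X \right)} = 3 - \left(X + X\right) \left(X + \left(8 + \left(X - X\right)\right) \left(X - 10\right)\right) = 3 - 2 X \left(X + \left(8 + 0\right) \left(-10 + X\right)\right) = 3 - 2 X \left(X + 8 \left(-10 + X\right)\right) = 3 - 2 X \left(X + \left(-80 + 8 X\right)\right) = 3 - 2 X \left(-80 + 9 X\right)$)
$D = 37$ ($D = 48 - 11 = 37$)
$\frac{D + 139}{-275 + j{\left(10 \right)}} = \frac{37 + 139}{-275 + \left(3 - 18 \cdot 10^{2} + 160 \cdot 10\right)} = \frac{176}{-275 + \left(3 - 1800 + 1600\right)} = \frac{176}{-275 - 197} = \frac{176}{-472} = 176 \left(- \frac{1}{472}\right) = - \frac{22}{59}$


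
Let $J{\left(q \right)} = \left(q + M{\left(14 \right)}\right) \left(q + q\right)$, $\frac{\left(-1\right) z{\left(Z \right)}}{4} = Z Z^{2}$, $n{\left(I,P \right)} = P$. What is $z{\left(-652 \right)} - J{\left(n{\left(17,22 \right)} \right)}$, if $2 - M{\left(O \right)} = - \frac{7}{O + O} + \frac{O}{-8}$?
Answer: $1108670088$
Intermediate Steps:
$M{\left(O \right)} = 2 + \frac{O}{8} + \frac{7}{2 O}$ ($M{\left(O \right)} = 2 - \left(- \frac{7}{O + O} + \frac{O}{-8}\right) = 2 - \left(- \frac{7}{2 O} + O \left(- \frac{1}{8}\right)\right) = 2 - \left(- 7 \frac{1}{2 O} - \frac{O}{8}\right) = 2 - \left(- \frac{7}{2 O} - \frac{O}{8}\right) = 2 + \left(\frac{O}{8} + \frac{7}{2 O}\right) = 2 + \frac{O}{8} + \frac{7}{2 O}$)
$z{\left(Z \right)} = - 4 Z^{3}$ ($z{\left(Z \right)} = - 4 Z Z^{2} = - 4 Z^{3}$)
$J{\left(q \right)} = 2 q \left(4 + q\right)$ ($J{\left(q \right)} = \left(q + \frac{28 + 14 \left(16 + 14\right)}{8 \cdot 14}\right) \left(q + q\right) = \left(q + \frac{1}{8} \cdot \frac{1}{14} \left(28 + 14 \cdot 30\right)\right) 2 q = \left(q + \frac{1}{8} \cdot \frac{1}{14} \left(28 + 420\right)\right) 2 q = \left(q + \frac{1}{8} \cdot \frac{1}{14} \cdot 448\right) 2 q = \left(q + 4\right) 2 q = \left(4 + q\right) 2 q = 2 q \left(4 + q\right)$)
$z{\left(-652 \right)} - J{\left(n{\left(17,22 \right)} \right)} = - 4 \left(-652\right)^{3} - 2 \cdot 22 \left(4 + 22\right) = \left(-4\right) \left(-277167808\right) - 2 \cdot 22 \cdot 26 = 1108671232 - 1144 = 1108670088$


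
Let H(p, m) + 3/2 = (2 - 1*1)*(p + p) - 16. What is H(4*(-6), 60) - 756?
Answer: -1643/2 ≈ -821.50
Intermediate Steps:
H(p, m) = -35/2 + 2*p (H(p, m) = -3/2 + ((2 - 1*1)*(p + p) - 16) = -3/2 + ((2 - 1)*(2*p) - 16) = -3/2 + (1*(2*p) - 16) = -3/2 + (2*p - 16) = -3/2 + (-16 + 2*p) = -35/2 + 2*p)
H(4*(-6), 60) - 756 = (-35/2 + 2*(4*(-6))) - 756 = (-35/2 + 2*(-24)) - 756 = (-35/2 - 48) - 756 = -131/2 - 756 = -1643/2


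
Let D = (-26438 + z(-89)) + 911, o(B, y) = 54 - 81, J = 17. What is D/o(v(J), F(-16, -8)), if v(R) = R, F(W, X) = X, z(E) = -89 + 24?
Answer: 25592/27 ≈ 947.85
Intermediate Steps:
z(E) = -65
o(B, y) = -27
D = -25592 (D = (-26438 - 65) + 911 = -26503 + 911 = -25592)
D/o(v(J), F(-16, -8)) = -25592/(-27) = -25592*(-1/27) = 25592/27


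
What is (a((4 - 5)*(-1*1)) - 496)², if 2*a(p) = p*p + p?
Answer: 245025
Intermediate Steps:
a(p) = p/2 + p²/2 (a(p) = (p*p + p)/2 = (p² + p)/2 = (p + p²)/2 = p/2 + p²/2)
(a((4 - 5)*(-1*1)) - 496)² = (((4 - 5)*(-1*1))*(1 + (4 - 5)*(-1*1))/2 - 496)² = ((-1*(-1))*(1 - 1*(-1))/2 - 496)² = ((½)*1*(1 + 1) - 496)² = ((½)*1*2 - 496)² = (1 - 496)² = (-495)² = 245025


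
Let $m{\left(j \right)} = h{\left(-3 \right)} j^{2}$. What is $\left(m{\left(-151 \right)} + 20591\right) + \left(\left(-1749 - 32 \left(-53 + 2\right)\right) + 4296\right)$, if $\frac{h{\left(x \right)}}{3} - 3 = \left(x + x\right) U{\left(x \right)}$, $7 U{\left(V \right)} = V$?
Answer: $\frac{2841107}{7} \approx 4.0587 \cdot 10^{5}$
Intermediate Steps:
$U{\left(V \right)} = \frac{V}{7}$
$h{\left(x \right)} = 9 + \frac{6 x^{2}}{7}$ ($h{\left(x \right)} = 9 + 3 \left(x + x\right) \frac{x}{7} = 9 + 3 \cdot 2 x \frac{x}{7} = 9 + 3 \frac{2 x^{2}}{7} = 9 + \frac{6 x^{2}}{7}$)
$m{\left(j \right)} = \frac{117 j^{2}}{7}$ ($m{\left(j \right)} = \left(9 + \frac{6 \left(-3\right)^{2}}{7}\right) j^{2} = \left(9 + \frac{6}{7} \cdot 9\right) j^{2} = \left(9 + \frac{54}{7}\right) j^{2} = \frac{117 j^{2}}{7}$)
$\left(m{\left(-151 \right)} + 20591\right) + \left(\left(-1749 - 32 \left(-53 + 2\right)\right) + 4296\right) = \left(\frac{117 \left(-151\right)^{2}}{7} + 20591\right) + \left(\left(-1749 - 32 \left(-53 + 2\right)\right) + 4296\right) = \left(\frac{117}{7} \cdot 22801 + 20591\right) + \left(\left(-1749 - -1632\right) + 4296\right) = \left(\frac{2667717}{7} + 20591\right) + \left(\left(-1749 + 1632\right) + 4296\right) = \frac{2811854}{7} + \left(-117 + 4296\right) = \frac{2811854}{7} + 4179 = \frac{2841107}{7}$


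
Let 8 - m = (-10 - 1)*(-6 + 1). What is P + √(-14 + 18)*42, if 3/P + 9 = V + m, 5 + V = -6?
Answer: 5625/67 ≈ 83.955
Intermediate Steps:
V = -11 (V = -5 - 6 = -11)
m = -47 (m = 8 - (-10 - 1)*(-6 + 1) = 8 - (-11)*(-5) = 8 - 1*55 = 8 - 55 = -47)
P = -3/67 (P = 3/(-9 + (-11 - 47)) = 3/(-9 - 58) = 3/(-67) = 3*(-1/67) = -3/67 ≈ -0.044776)
P + √(-14 + 18)*42 = -3/67 + √(-14 + 18)*42 = -3/67 + √4*42 = -3/67 + 2*42 = -3/67 + 84 = 5625/67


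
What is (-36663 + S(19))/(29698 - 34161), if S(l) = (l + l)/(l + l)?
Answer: 36662/4463 ≈ 8.2147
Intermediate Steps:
S(l) = 1 (S(l) = (2*l)/((2*l)) = (2*l)*(1/(2*l)) = 1)
(-36663 + S(19))/(29698 - 34161) = (-36663 + 1)/(29698 - 34161) = -36662/(-4463) = -36662*(-1/4463) = 36662/4463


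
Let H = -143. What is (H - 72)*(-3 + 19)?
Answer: -3440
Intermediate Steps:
(H - 72)*(-3 + 19) = (-143 - 72)*(-3 + 19) = -215*16 = -3440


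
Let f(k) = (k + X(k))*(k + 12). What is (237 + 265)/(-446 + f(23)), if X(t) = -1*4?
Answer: 502/219 ≈ 2.2922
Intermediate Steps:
X(t) = -4
f(k) = (-4 + k)*(12 + k) (f(k) = (k - 4)*(k + 12) = (-4 + k)*(12 + k))
(237 + 265)/(-446 + f(23)) = (237 + 265)/(-446 + (-48 + 23**2 + 8*23)) = 502/(-446 + (-48 + 529 + 184)) = 502/(-446 + 665) = 502/219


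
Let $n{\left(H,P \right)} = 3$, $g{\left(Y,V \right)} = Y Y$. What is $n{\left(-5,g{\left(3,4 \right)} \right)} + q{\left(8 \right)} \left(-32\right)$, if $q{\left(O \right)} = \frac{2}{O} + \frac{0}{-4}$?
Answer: $-5$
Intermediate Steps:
$g{\left(Y,V \right)} = Y^{2}$
$q{\left(O \right)} = \frac{2}{O}$ ($q{\left(O \right)} = \frac{2}{O} + 0 \left(- \frac{1}{4}\right) = \frac{2}{O} + 0 = \frac{2}{O}$)
$n{\left(-5,g{\left(3,4 \right)} \right)} + q{\left(8 \right)} \left(-32\right) = 3 + \frac{2}{8} \left(-32\right) = 3 + 2 \cdot \frac{1}{8} \left(-32\right) = 3 + \frac{1}{4} \left(-32\right) = 3 - 8 = -5$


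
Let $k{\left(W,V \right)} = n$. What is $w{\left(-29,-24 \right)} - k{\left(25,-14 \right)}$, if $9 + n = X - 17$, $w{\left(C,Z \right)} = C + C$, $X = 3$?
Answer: $-35$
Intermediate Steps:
$w{\left(C,Z \right)} = 2 C$
$n = -23$ ($n = -9 + \left(3 - 17\right) = -9 - 14 = -23$)
$k{\left(W,V \right)} = -23$
$w{\left(-29,-24 \right)} - k{\left(25,-14 \right)} = 2 \left(-29\right) - -23 = -58 + 23 = -35$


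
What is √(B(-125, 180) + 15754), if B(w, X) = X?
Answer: √15934 ≈ 126.23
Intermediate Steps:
√(B(-125, 180) + 15754) = √(180 + 15754) = √15934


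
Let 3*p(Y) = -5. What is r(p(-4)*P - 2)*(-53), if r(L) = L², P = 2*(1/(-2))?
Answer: -53/9 ≈ -5.8889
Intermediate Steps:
p(Y) = -5/3 (p(Y) = (⅓)*(-5) = -5/3)
P = -1 (P = 2*(1*(-½)) = 2*(-½) = -1)
r(p(-4)*P - 2)*(-53) = (-5/3*(-1) - 2)²*(-53) = (5/3 - 2)²*(-53) = (-⅓)²*(-53) = (⅑)*(-53) = -53/9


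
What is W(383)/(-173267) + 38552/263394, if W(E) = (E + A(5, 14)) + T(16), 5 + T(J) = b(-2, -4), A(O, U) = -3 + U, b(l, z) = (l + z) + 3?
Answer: 3289059650/22818744099 ≈ 0.14414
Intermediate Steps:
b(l, z) = 3 + l + z
T(J) = -8 (T(J) = -5 + (3 - 2 - 4) = -5 - 3 = -8)
W(E) = 3 + E (W(E) = (E + (-3 + 14)) - 8 = (E + 11) - 8 = (11 + E) - 8 = 3 + E)
W(383)/(-173267) + 38552/263394 = (3 + 383)/(-173267) + 38552/263394 = 386*(-1/173267) + 38552*(1/263394) = -386/173267 + 19276/131697 = 3289059650/22818744099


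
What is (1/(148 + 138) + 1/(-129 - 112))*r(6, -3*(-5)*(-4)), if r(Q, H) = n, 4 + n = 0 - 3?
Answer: 315/68926 ≈ 0.0045701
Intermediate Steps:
n = -7 (n = -4 + (0 - 3) = -4 - 3 = -7)
r(Q, H) = -7
(1/(148 + 138) + 1/(-129 - 112))*r(6, -3*(-5)*(-4)) = (1/(148 + 138) + 1/(-129 - 112))*(-7) = (1/286 + 1/(-241))*(-7) = (1/286 - 1/241)*(-7) = -45/68926*(-7) = 315/68926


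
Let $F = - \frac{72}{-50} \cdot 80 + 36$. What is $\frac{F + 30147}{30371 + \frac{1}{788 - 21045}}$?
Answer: $\frac{3068753187}{3076126730} \approx 0.9976$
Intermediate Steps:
$F = \frac{756}{5}$ ($F = \left(-72\right) \left(- \frac{1}{50}\right) 80 + 36 = \frac{36}{25} \cdot 80 + 36 = \frac{576}{5} + 36 = \frac{756}{5} \approx 151.2$)
$\frac{F + 30147}{30371 + \frac{1}{788 - 21045}} = \frac{\frac{756}{5} + 30147}{30371 + \frac{1}{788 - 21045}} = \frac{151491}{5 \left(30371 + \frac{1}{-20257}\right)} = \frac{151491}{5 \left(30371 - \frac{1}{20257}\right)} = \frac{151491}{5 \cdot \frac{615225346}{20257}} = \frac{151491}{5} \cdot \frac{20257}{615225346} = \frac{3068753187}{3076126730}$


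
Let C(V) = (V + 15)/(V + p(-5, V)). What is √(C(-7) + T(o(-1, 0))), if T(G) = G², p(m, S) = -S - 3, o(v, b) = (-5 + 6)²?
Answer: I*√15/3 ≈ 1.291*I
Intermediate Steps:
o(v, b) = 1 (o(v, b) = 1² = 1)
p(m, S) = -3 - S
C(V) = -5 - V/3 (C(V) = (V + 15)/(V + (-3 - V)) = (15 + V)/(-3) = (15 + V)*(-⅓) = -5 - V/3)
√(C(-7) + T(o(-1, 0))) = √((-5 - ⅓*(-7)) + 1²) = √((-5 + 7/3) + 1) = √(-8/3 + 1) = √(-5/3) = I*√15/3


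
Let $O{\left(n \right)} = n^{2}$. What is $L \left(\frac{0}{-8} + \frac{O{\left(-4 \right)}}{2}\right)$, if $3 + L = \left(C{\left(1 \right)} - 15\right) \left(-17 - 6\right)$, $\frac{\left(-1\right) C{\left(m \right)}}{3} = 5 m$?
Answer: $5496$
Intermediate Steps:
$C{\left(m \right)} = - 15 m$ ($C{\left(m \right)} = - 3 \cdot 5 m = - 15 m$)
$L = 687$ ($L = -3 + \left(\left(-15\right) 1 - 15\right) \left(-17 - 6\right) = -3 + \left(-15 - 15\right) \left(-23\right) = -3 - -690 = -3 + 690 = 687$)
$L \left(\frac{0}{-8} + \frac{O{\left(-4 \right)}}{2}\right) = 687 \left(\frac{0}{-8} + \frac{\left(-4\right)^{2}}{2}\right) = 687 \left(0 \left(- \frac{1}{8}\right) + 16 \cdot \frac{1}{2}\right) = 687 \left(0 + 8\right) = 687 \cdot 8 = 5496$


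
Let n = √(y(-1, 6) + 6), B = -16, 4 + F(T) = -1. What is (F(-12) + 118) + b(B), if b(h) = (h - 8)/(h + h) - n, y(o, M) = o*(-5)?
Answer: 455/4 - √11 ≈ 110.43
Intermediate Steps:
y(o, M) = -5*o
F(T) = -5 (F(T) = -4 - 1 = -5)
n = √11 (n = √(-5*(-1) + 6) = √(5 + 6) = √11 ≈ 3.3166)
b(h) = -√11 + (-8 + h)/(2*h) (b(h) = (h - 8)/(h + h) - √11 = (-8 + h)/((2*h)) - √11 = (-8 + h)*(1/(2*h)) - √11 = (-8 + h)/(2*h) - √11 = -√11 + (-8 + h)/(2*h))
(F(-12) + 118) + b(B) = (-5 + 118) + (½ - √11 - 4/(-16)) = 113 + (½ - √11 - 4*(-1/16)) = 113 + (½ - √11 + ¼) = 113 + (¾ - √11) = 455/4 - √11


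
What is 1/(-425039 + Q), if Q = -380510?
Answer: -1/805549 ≈ -1.2414e-6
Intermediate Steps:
1/(-425039 + Q) = 1/(-425039 - 380510) = 1/(-805549) = -1/805549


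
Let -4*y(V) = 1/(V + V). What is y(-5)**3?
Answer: 1/64000 ≈ 1.5625e-5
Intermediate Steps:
y(V) = -1/(8*V) (y(V) = -1/(4*(V + V)) = -1/(2*V)/4 = -1/(8*V))
y(-5)**3 = (-1/8/(-5))**3 = (-1/8*(-1/5))**3 = (1/40)**3 = 1/64000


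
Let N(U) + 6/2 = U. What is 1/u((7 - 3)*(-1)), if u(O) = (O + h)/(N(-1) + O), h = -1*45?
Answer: 8/49 ≈ 0.16327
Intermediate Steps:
h = -45
N(U) = -3 + U
u(O) = (-45 + O)/(-4 + O) (u(O) = (O - 45)/((-3 - 1) + O) = (-45 + O)/(-4 + O))
1/u((7 - 3)*(-1)) = 1/((-45 + (7 - 3)*(-1))/(-4 + (7 - 3)*(-1))) = 1/((-45 + 4*(-1))/(-4 + 4*(-1))) = 1/((-45 - 4)/(-4 - 4)) = 1/(-49/(-8)) = 1/(-1/8*(-49)) = 1/(49/8) = 8/49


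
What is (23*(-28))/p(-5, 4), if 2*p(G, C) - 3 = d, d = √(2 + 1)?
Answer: -644 + 644*√3/3 ≈ -272.19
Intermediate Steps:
d = √3 ≈ 1.7320
p(G, C) = 3/2 + √3/2
(23*(-28))/p(-5, 4) = (23*(-28))/(3/2 + √3/2) = -644/(3/2 + √3/2)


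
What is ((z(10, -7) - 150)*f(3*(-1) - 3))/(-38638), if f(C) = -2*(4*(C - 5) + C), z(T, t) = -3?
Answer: 7650/19319 ≈ 0.39598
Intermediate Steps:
f(C) = 40 - 10*C (f(C) = -2*(4*(-5 + C) + C) = -2*((-20 + 4*C) + C) = -2*(-20 + 5*C) = 40 - 10*C)
((z(10, -7) - 150)*f(3*(-1) - 3))/(-38638) = ((-3 - 150)*(40 - 10*(3*(-1) - 3)))/(-38638) = -153*(40 - 10*(-3 - 3))*(-1/38638) = -153*(40 - 10*(-6))*(-1/38638) = -153*(40 + 60)*(-1/38638) = -153*100*(-1/38638) = -15300*(-1/38638) = 7650/19319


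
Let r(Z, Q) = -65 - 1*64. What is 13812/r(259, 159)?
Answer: -4604/43 ≈ -107.07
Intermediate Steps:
r(Z, Q) = -129 (r(Z, Q) = -65 - 64 = -129)
13812/r(259, 159) = 13812/(-129) = 13812*(-1/129) = -4604/43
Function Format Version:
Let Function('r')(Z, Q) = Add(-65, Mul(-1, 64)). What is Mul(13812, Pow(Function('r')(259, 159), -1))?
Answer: Rational(-4604, 43) ≈ -107.07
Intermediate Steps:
Function('r')(Z, Q) = -129 (Function('r')(Z, Q) = Add(-65, -64) = -129)
Mul(13812, Pow(Function('r')(259, 159), -1)) = Mul(13812, Pow(-129, -1)) = Mul(13812, Rational(-1, 129)) = Rational(-4604, 43)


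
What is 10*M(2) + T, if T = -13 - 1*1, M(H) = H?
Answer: 6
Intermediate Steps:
T = -14 (T = -13 - 1 = -14)
10*M(2) + T = 10*2 - 14 = 20 - 14 = 6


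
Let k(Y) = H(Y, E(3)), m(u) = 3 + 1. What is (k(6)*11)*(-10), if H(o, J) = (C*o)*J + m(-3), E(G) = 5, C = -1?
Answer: 2860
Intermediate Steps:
m(u) = 4
H(o, J) = 4 - J*o (H(o, J) = (-o)*J + 4 = -J*o + 4 = 4 - J*o)
k(Y) = 4 - 5*Y (k(Y) = 4 - 1*5*Y = 4 - 5*Y)
(k(6)*11)*(-10) = ((4 - 5*6)*11)*(-10) = ((4 - 30)*11)*(-10) = -26*11*(-10) = -286*(-10) = 2860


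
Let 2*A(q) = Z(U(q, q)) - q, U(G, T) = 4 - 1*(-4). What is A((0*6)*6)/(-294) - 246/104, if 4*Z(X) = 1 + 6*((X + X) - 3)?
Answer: -73351/30576 ≈ -2.3990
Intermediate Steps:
U(G, T) = 8 (U(G, T) = 4 + 4 = 8)
Z(X) = -17/4 + 3*X (Z(X) = (1 + 6*((X + X) - 3))/4 = (1 + 6*(2*X - 3))/4 = (1 + 6*(-3 + 2*X))/4 = (1 + (-18 + 12*X))/4 = (-17 + 12*X)/4 = -17/4 + 3*X)
A(q) = 79/8 - q/2 (A(q) = ((-17/4 + 3*8) - q)/2 = ((-17/4 + 24) - q)/2 = (79/4 - q)/2 = 79/8 - q/2)
A((0*6)*6)/(-294) - 246/104 = (79/8 - 0*6*6/2)/(-294) - 246/104 = (79/8 - 0*6)*(-1/294) - 246*1/104 = (79/8 - 1/2*0)*(-1/294) - 123/52 = (79/8 + 0)*(-1/294) - 123/52 = (79/8)*(-1/294) - 123/52 = -79/2352 - 123/52 = -73351/30576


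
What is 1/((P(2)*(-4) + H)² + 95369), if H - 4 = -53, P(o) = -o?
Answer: 1/97050 ≈ 1.0304e-5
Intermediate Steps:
H = -49 (H = 4 - 53 = -49)
1/((P(2)*(-4) + H)² + 95369) = 1/((-1*2*(-4) - 49)² + 95369) = 1/((-2*(-4) - 49)² + 95369) = 1/((8 - 49)² + 95369) = 1/((-41)² + 95369) = 1/(1681 + 95369) = 1/97050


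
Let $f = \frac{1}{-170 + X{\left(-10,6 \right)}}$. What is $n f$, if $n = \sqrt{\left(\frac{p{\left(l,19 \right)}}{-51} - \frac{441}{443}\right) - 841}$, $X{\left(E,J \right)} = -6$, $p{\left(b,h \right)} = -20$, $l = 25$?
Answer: $- \frac{i \sqrt{107397768498}}{1988184} \approx - 0.16483 i$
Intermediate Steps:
$n = \frac{2 i \sqrt{107397768498}}{22593}$ ($n = \sqrt{\left(- \frac{20}{-51} - \frac{441}{443}\right) - 841} = \sqrt{\left(\left(-20\right) \left(- \frac{1}{51}\right) - \frac{441}{443}\right) - 841} = \sqrt{\left(\frac{20}{51} - \frac{441}{443}\right) - 841} = \sqrt{- \frac{13631}{22593} - 841} = \sqrt{- \frac{19014344}{22593}} = \frac{2 i \sqrt{107397768498}}{22593} \approx 29.01 i$)
$f = - \frac{1}{176}$ ($f = \frac{1}{-170 - 6} = \frac{1}{-176} = - \frac{1}{176} \approx -0.0056818$)
$n f = \frac{2 i \sqrt{107397768498}}{22593} \left(- \frac{1}{176}\right) = - \frac{i \sqrt{107397768498}}{1988184}$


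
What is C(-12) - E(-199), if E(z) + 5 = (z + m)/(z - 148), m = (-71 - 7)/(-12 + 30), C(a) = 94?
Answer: 102449/1041 ≈ 98.414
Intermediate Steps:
m = -13/3 (m = -78/18 = -78*1/18 = -13/3 ≈ -4.3333)
E(z) = -5 + (-13/3 + z)/(-148 + z) (E(z) = -5 + (z - 13/3)/(z - 148) = -5 + (-13/3 + z)/(-148 + z))
C(-12) - E(-199) = 94 - (2207 - 12*(-199))/(3*(-148 - 199)) = 94 - (2207 + 2388)/(3*(-347)) = 94 - (-1)*4595/(3*347) = 94 - 1*(-4595/1041) = 94 + 4595/1041 = 102449/1041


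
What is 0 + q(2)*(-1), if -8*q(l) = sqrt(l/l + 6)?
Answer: sqrt(7)/8 ≈ 0.33072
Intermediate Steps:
q(l) = -sqrt(7)/8 (q(l) = -sqrt(l/l + 6)/8 = -sqrt(1 + 6)/8 = -sqrt(7)/8)
0 + q(2)*(-1) = 0 - sqrt(7)/8*(-1) = 0 + sqrt(7)/8 = sqrt(7)/8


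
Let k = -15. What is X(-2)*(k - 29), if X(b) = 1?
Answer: -44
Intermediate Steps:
X(-2)*(k - 29) = 1*(-15 - 29) = 1*(-44) = -44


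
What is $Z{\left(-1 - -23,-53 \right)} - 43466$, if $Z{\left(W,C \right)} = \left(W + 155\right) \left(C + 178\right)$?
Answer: $-21341$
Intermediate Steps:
$Z{\left(W,C \right)} = \left(155 + W\right) \left(178 + C\right)$
$Z{\left(-1 - -23,-53 \right)} - 43466 = \left(27590 + 155 \left(-53\right) + 178 \left(-1 - -23\right) - 53 \left(-1 - -23\right)\right) - 43466 = \left(27590 - 8215 + 178 \left(-1 + 23\right) - 53 \left(-1 + 23\right)\right) - 43466 = \left(27590 - 8215 + 178 \cdot 22 - 1166\right) - 43466 = \left(27590 - 8215 + 3916 - 1166\right) - 43466 = 22125 - 43466 = -21341$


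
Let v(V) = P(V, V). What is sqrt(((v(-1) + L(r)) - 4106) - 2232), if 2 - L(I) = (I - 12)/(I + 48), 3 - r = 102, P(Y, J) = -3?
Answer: 70*I*sqrt(374)/17 ≈ 79.631*I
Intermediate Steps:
r = -99 (r = 3 - 1*102 = 3 - 102 = -99)
v(V) = -3
L(I) = 2 - (-12 + I)/(48 + I) (L(I) = 2 - (I - 12)/(I + 48) = 2 - (-12 + I)/(48 + I))
sqrt(((v(-1) + L(r)) - 4106) - 2232) = sqrt(((-3 + (108 - 99)/(48 - 99)) - 4106) - 2232) = sqrt(((-3 + 9/(-51)) - 4106) - 2232) = sqrt(((-3 - 1/51*9) - 4106) - 2232) = sqrt(((-3 - 3/17) - 4106) - 2232) = sqrt((-54/17 - 4106) - 2232) = sqrt(-69856/17 - 2232) = sqrt(-107800/17) = 70*I*sqrt(374)/17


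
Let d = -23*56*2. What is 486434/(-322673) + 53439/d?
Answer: -1422798187/63938896 ≈ -22.252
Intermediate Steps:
d = -2576 (d = -1288*2 = -2576)
486434/(-322673) + 53439/d = 486434/(-322673) + 53439/(-2576) = 486434*(-1/322673) + 53439*(-1/2576) = -37418/24821 - 53439/2576 = -1422798187/63938896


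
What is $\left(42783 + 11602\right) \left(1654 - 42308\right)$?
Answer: $-2210967790$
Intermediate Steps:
$\left(42783 + 11602\right) \left(1654 - 42308\right) = 54385 \left(-40654\right) = -2210967790$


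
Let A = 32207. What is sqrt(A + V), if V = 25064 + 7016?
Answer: 3*sqrt(7143) ≈ 253.55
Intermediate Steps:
V = 32080
sqrt(A + V) = sqrt(32207 + 32080) = sqrt(64287) = 3*sqrt(7143)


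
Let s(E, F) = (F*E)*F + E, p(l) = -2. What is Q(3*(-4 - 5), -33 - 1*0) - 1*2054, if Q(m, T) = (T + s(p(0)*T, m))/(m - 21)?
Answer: -48913/16 ≈ -3057.1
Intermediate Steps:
s(E, F) = E + E*F**2 (s(E, F) = (E*F)*F + E = E*F**2 + E = E + E*F**2)
Q(m, T) = (T - 2*T*(1 + m**2))/(-21 + m) (Q(m, T) = (T + (-2*T)*(1 + m**2))/(m - 21) = (T - 2*T*(1 + m**2))/(-21 + m))
Q(3*(-4 - 5), -33 - 1*0) - 1*2054 = (-33 - 1*0)*(-1 - 2*9*(-4 - 5)**2)/(-21 + 3*(-4 - 5)) - 1*2054 = (-33 + 0)*(-1 - 2*(3*(-9))**2)/(-21 + 3*(-9)) - 2054 = -33*(-1 - 2*(-27)**2)/(-21 - 27) - 2054 = -33*(-1 - 2*729)/(-48) - 2054 = -33*(-1/48)*(-1 - 1458) - 2054 = -33*(-1/48)*(-1459) - 2054 = -16049/16 - 2054 = -48913/16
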